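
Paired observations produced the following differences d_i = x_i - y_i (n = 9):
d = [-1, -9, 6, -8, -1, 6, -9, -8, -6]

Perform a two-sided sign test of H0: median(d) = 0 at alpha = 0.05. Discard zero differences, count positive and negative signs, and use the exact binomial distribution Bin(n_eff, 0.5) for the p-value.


Step 1: Discard zero differences. Original n = 9; n_eff = number of nonzero differences = 9.
Nonzero differences (with sign): -1, -9, +6, -8, -1, +6, -9, -8, -6
Step 2: Count signs: positive = 2, negative = 7.
Step 3: Under H0: P(positive) = 0.5, so the number of positives S ~ Bin(9, 0.5).
Step 4: Two-sided exact p-value = sum of Bin(9,0.5) probabilities at or below the observed probability = 0.179688.
Step 5: alpha = 0.05. fail to reject H0.

n_eff = 9, pos = 2, neg = 7, p = 0.179688, fail to reject H0.


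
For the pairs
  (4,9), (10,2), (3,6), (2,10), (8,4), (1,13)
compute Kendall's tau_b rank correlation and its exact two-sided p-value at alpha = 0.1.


Step 1: Enumerate the 15 unordered pairs (i,j) with i<j and classify each by sign(x_j-x_i) * sign(y_j-y_i).
  (1,2):dx=+6,dy=-7->D; (1,3):dx=-1,dy=-3->C; (1,4):dx=-2,dy=+1->D; (1,5):dx=+4,dy=-5->D
  (1,6):dx=-3,dy=+4->D; (2,3):dx=-7,dy=+4->D; (2,4):dx=-8,dy=+8->D; (2,5):dx=-2,dy=+2->D
  (2,6):dx=-9,dy=+11->D; (3,4):dx=-1,dy=+4->D; (3,5):dx=+5,dy=-2->D; (3,6):dx=-2,dy=+7->D
  (4,5):dx=+6,dy=-6->D; (4,6):dx=-1,dy=+3->D; (5,6):dx=-7,dy=+9->D
Step 2: C = 1, D = 14, total pairs = 15.
Step 3: tau = (C - D)/(n(n-1)/2) = (1 - 14)/15 = -0.866667.
Step 4: Exact two-sided p-value (enumerate n! = 720 permutations of y under H0): p = 0.016667.
Step 5: alpha = 0.1. reject H0.

tau_b = -0.8667 (C=1, D=14), p = 0.016667, reject H0.


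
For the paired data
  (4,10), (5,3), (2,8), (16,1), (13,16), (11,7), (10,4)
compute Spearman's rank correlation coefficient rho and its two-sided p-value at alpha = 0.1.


Step 1: Rank x and y separately (midranks; no ties here).
rank(x): 4->2, 5->3, 2->1, 16->7, 13->6, 11->5, 10->4
rank(y): 10->6, 3->2, 8->5, 1->1, 16->7, 7->4, 4->3
Step 2: d_i = R_x(i) - R_y(i); compute d_i^2.
  (2-6)^2=16, (3-2)^2=1, (1-5)^2=16, (7-1)^2=36, (6-7)^2=1, (5-4)^2=1, (4-3)^2=1
sum(d^2) = 72.
Step 3: rho = 1 - 6*72 / (7*(7^2 - 1)) = 1 - 432/336 = -0.285714.
Step 4: Under H0, t = rho * sqrt((n-2)/(1-rho^2)) = -0.6667 ~ t(5).
Step 5: Two-sided p-value from the t-distribution with 5 df = 0.534509.
Step 6: alpha = 0.1. fail to reject H0.

rho = -0.2857, p = 0.534509, fail to reject H0 at alpha = 0.1.


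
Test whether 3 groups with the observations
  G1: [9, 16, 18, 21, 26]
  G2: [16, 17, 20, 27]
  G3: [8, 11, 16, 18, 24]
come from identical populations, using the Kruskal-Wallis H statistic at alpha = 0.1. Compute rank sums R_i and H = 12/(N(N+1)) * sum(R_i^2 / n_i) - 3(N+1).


Step 1: Combine all N = 14 observations and assign midranks.
sorted (value, group, rank): (8,G3,1), (9,G1,2), (11,G3,3), (16,G1,5), (16,G2,5), (16,G3,5), (17,G2,7), (18,G1,8.5), (18,G3,8.5), (20,G2,10), (21,G1,11), (24,G3,12), (26,G1,13), (27,G2,14)
Step 2: Sum ranks within each group.
R_1 = 39.5 (n_1 = 5)
R_2 = 36 (n_2 = 4)
R_3 = 29.5 (n_3 = 5)
Step 3: H = 12/(N(N+1)) * sum(R_i^2/n_i) - 3(N+1)
     = 12/(14*15) * (39.5^2/5 + 36^2/4 + 29.5^2/5) - 3*15
     = 0.057143 * 810.1 - 45
     = 1.291429.
Step 4: Ties present; correction factor C = 1 - 30/(14^3 - 14) = 0.989011. Corrected H = 1.291429 / 0.989011 = 1.305778.
Step 5: Under H0, H ~ chi^2(2); p-value = 0.520540.
Step 6: alpha = 0.1. fail to reject H0.

H = 1.3058, df = 2, p = 0.520540, fail to reject H0.


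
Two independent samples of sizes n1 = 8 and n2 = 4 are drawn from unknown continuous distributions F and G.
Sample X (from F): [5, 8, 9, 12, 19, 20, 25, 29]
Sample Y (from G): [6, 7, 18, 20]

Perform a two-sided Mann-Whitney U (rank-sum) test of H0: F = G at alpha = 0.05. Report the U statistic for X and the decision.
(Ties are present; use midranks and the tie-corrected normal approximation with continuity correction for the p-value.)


Step 1: Combine and sort all 12 observations; assign midranks.
sorted (value, group): (5,X), (6,Y), (7,Y), (8,X), (9,X), (12,X), (18,Y), (19,X), (20,X), (20,Y), (25,X), (29,X)
ranks: 5->1, 6->2, 7->3, 8->4, 9->5, 12->6, 18->7, 19->8, 20->9.5, 20->9.5, 25->11, 29->12
Step 2: Rank sum for X: R1 = 1 + 4 + 5 + 6 + 8 + 9.5 + 11 + 12 = 56.5.
Step 3: U_X = R1 - n1(n1+1)/2 = 56.5 - 8*9/2 = 56.5 - 36 = 20.5.
       U_Y = n1*n2 - U_X = 32 - 20.5 = 11.5.
Step 4: Ties are present, so use the tie-corrected normal approximation (with continuity correction) for the p-value.
Step 5: p-value = 0.496152; compare to alpha = 0.05. fail to reject H0.

U_X = 20.5, p = 0.496152, fail to reject H0 at alpha = 0.05.


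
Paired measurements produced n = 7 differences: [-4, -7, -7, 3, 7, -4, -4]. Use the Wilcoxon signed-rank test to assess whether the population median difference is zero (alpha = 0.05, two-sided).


Step 1: Drop any zero differences (none here) and take |d_i|.
|d| = [4, 7, 7, 3, 7, 4, 4]
Step 2: Midrank |d_i| (ties get averaged ranks).
ranks: |4|->3, |7|->6, |7|->6, |3|->1, |7|->6, |4|->3, |4|->3
Step 3: Attach original signs; sum ranks with positive sign and with negative sign.
W+ = 1 + 6 = 7
W- = 3 + 6 + 6 + 3 + 3 = 21
(Check: W+ + W- = 28 should equal n(n+1)/2 = 28.)
Step 4: Test statistic W = min(W+, W-) = 7.
Step 5: Ties in |d|, so use the tie-corrected normal approximation.
        E[W] = n(n+1)/4 = 7*8/4 = 14.
        Tie groups: |d|=4 (t=3), |d|=7 (t=3); sum(t^3 - t) = 48.
        Var[W] = n(n+1)(2n+1)/24 - sum(t^3-t)/48 = 840/24 - 48/48 = 34.
        z = (W - E[W]) / sqrt(Var[W]) = (7 - 14) / 5.8310 = -1.2005.
        Two-sided p = 2*Phi(z) = 0.229949.
Step 6: alpha = 0.05. fail to reject H0.

W+ = 7, W- = 21, W = min = 7, p = 0.229949, fail to reject H0.


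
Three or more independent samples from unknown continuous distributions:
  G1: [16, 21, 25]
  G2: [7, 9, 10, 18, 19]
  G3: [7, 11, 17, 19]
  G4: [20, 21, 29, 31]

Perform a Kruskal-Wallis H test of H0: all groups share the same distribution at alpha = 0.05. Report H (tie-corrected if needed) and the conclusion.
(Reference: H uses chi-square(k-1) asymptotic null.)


Step 1: Combine all N = 16 observations and assign midranks.
sorted (value, group, rank): (7,G2,1.5), (7,G3,1.5), (9,G2,3), (10,G2,4), (11,G3,5), (16,G1,6), (17,G3,7), (18,G2,8), (19,G2,9.5), (19,G3,9.5), (20,G4,11), (21,G1,12.5), (21,G4,12.5), (25,G1,14), (29,G4,15), (31,G4,16)
Step 2: Sum ranks within each group.
R_1 = 32.5 (n_1 = 3)
R_2 = 26 (n_2 = 5)
R_3 = 23 (n_3 = 4)
R_4 = 54.5 (n_4 = 4)
Step 3: H = 12/(N(N+1)) * sum(R_i^2/n_i) - 3(N+1)
     = 12/(16*17) * (32.5^2/3 + 26^2/5 + 23^2/4 + 54.5^2/4) - 3*17
     = 0.044118 * 1362.1 - 51
     = 9.092463.
Step 4: Ties present; correction factor C = 1 - 18/(16^3 - 16) = 0.995588. Corrected H = 9.092463 / 0.995588 = 9.132755.
Step 5: Under H0, H ~ chi^2(3); p-value = 0.027577.
Step 6: alpha = 0.05. reject H0.

H = 9.1328, df = 3, p = 0.027577, reject H0.


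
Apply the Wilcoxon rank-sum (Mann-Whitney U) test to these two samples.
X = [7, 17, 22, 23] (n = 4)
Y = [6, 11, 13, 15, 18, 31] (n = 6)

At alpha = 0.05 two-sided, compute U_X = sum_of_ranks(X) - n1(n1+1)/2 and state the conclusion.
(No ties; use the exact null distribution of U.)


Step 1: Combine and sort all 10 observations; assign midranks.
sorted (value, group): (6,Y), (7,X), (11,Y), (13,Y), (15,Y), (17,X), (18,Y), (22,X), (23,X), (31,Y)
ranks: 6->1, 7->2, 11->3, 13->4, 15->5, 17->6, 18->7, 22->8, 23->9, 31->10
Step 2: Rank sum for X: R1 = 2 + 6 + 8 + 9 = 25.
Step 3: U_X = R1 - n1(n1+1)/2 = 25 - 4*5/2 = 25 - 10 = 15.
       U_Y = n1*n2 - U_X = 24 - 15 = 9.
Step 4: No ties, so the exact null distribution of U (based on enumerating the C(10,4) = 210 equally likely rank assignments) gives the two-sided p-value.
Step 5: p-value = 0.609524; compare to alpha = 0.05. fail to reject H0.

U_X = 15, p = 0.609524, fail to reject H0 at alpha = 0.05.


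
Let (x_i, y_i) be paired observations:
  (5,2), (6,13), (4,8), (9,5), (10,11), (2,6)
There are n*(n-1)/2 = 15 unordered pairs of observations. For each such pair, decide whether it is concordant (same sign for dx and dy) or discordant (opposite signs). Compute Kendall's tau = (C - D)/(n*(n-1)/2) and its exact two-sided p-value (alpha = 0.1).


Step 1: Enumerate the 15 unordered pairs (i,j) with i<j and classify each by sign(x_j-x_i) * sign(y_j-y_i).
  (1,2):dx=+1,dy=+11->C; (1,3):dx=-1,dy=+6->D; (1,4):dx=+4,dy=+3->C; (1,5):dx=+5,dy=+9->C
  (1,6):dx=-3,dy=+4->D; (2,3):dx=-2,dy=-5->C; (2,4):dx=+3,dy=-8->D; (2,5):dx=+4,dy=-2->D
  (2,6):dx=-4,dy=-7->C; (3,4):dx=+5,dy=-3->D; (3,5):dx=+6,dy=+3->C; (3,6):dx=-2,dy=-2->C
  (4,5):dx=+1,dy=+6->C; (4,6):dx=-7,dy=+1->D; (5,6):dx=-8,dy=-5->C
Step 2: C = 9, D = 6, total pairs = 15.
Step 3: tau = (C - D)/(n(n-1)/2) = (9 - 6)/15 = 0.200000.
Step 4: Exact two-sided p-value (enumerate n! = 720 permutations of y under H0): p = 0.719444.
Step 5: alpha = 0.1. fail to reject H0.

tau_b = 0.2000 (C=9, D=6), p = 0.719444, fail to reject H0.


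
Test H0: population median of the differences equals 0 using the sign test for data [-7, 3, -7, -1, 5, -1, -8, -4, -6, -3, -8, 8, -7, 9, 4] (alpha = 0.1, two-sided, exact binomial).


Step 1: Discard zero differences. Original n = 15; n_eff = number of nonzero differences = 15.
Nonzero differences (with sign): -7, +3, -7, -1, +5, -1, -8, -4, -6, -3, -8, +8, -7, +9, +4
Step 2: Count signs: positive = 5, negative = 10.
Step 3: Under H0: P(positive) = 0.5, so the number of positives S ~ Bin(15, 0.5).
Step 4: Two-sided exact p-value = sum of Bin(15,0.5) probabilities at or below the observed probability = 0.301758.
Step 5: alpha = 0.1. fail to reject H0.

n_eff = 15, pos = 5, neg = 10, p = 0.301758, fail to reject H0.


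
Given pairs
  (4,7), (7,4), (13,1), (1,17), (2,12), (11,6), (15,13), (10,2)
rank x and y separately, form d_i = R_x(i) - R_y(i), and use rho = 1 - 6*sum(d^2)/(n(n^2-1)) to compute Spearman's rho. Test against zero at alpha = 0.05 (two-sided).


Step 1: Rank x and y separately (midranks; no ties here).
rank(x): 4->3, 7->4, 13->7, 1->1, 2->2, 11->6, 15->8, 10->5
rank(y): 7->5, 4->3, 1->1, 17->8, 12->6, 6->4, 13->7, 2->2
Step 2: d_i = R_x(i) - R_y(i); compute d_i^2.
  (3-5)^2=4, (4-3)^2=1, (7-1)^2=36, (1-8)^2=49, (2-6)^2=16, (6-4)^2=4, (8-7)^2=1, (5-2)^2=9
sum(d^2) = 120.
Step 3: rho = 1 - 6*120 / (8*(8^2 - 1)) = 1 - 720/504 = -0.428571.
Step 4: Under H0, t = rho * sqrt((n-2)/(1-rho^2)) = -1.1619 ~ t(6).
Step 5: Two-sided p-value from the t-distribution with 6 df = 0.289403.
Step 6: alpha = 0.05. fail to reject H0.

rho = -0.4286, p = 0.289403, fail to reject H0 at alpha = 0.05.


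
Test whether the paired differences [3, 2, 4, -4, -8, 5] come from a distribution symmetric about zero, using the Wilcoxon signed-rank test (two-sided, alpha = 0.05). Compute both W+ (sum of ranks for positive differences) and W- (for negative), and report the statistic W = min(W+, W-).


Step 1: Drop any zero differences (none here) and take |d_i|.
|d| = [3, 2, 4, 4, 8, 5]
Step 2: Midrank |d_i| (ties get averaged ranks).
ranks: |3|->2, |2|->1, |4|->3.5, |4|->3.5, |8|->6, |5|->5
Step 3: Attach original signs; sum ranks with positive sign and with negative sign.
W+ = 2 + 1 + 3.5 + 5 = 11.5
W- = 3.5 + 6 = 9.5
(Check: W+ + W- = 21 should equal n(n+1)/2 = 21.)
Step 4: Test statistic W = min(W+, W-) = 9.5.
Step 5: Ties in |d|, so use the tie-corrected normal approximation.
        E[W] = n(n+1)/4 = 6*7/4 = 10.5.
        Tie groups: |d|=4 (t=2); sum(t^3 - t) = 6.
        Var[W] = n(n+1)(2n+1)/24 - sum(t^3-t)/48 = 546/24 - 6/48 = 22.625.
        z = (W - E[W]) / sqrt(Var[W]) = (9.5 - 10.5) / 4.7566 = -0.2102.
        Two-sided p = 2*Phi(z) = 0.833484.
Step 6: alpha = 0.05. fail to reject H0.

W+ = 11.5, W- = 9.5, W = min = 9.5, p = 0.833484, fail to reject H0.


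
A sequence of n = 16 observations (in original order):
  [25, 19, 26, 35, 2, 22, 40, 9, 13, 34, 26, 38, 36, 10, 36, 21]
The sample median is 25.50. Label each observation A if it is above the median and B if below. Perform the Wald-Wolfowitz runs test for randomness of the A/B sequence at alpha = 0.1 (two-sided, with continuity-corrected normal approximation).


Step 1: Compute median = 25.50; label A = above, B = below.
Labels in order: BBAABBABBAAAABAB  (n_A = 8, n_B = 8)
Step 2: Count runs R = 9.
Step 3: Under H0 (random ordering), E[R] = 2*n_A*n_B/(n_A+n_B) + 1 = 2*8*8/16 + 1 = 9.0000.
        Var[R] = 2*n_A*n_B*(2*n_A*n_B - n_A - n_B) / ((n_A+n_B)^2 * (n_A+n_B-1)) = 14336/3840 = 3.7333.
        SD[R] = 1.9322.
Step 4: R = E[R], so z = 0 with no continuity correction.
Step 5: Two-sided p-value via normal approximation = 2*(1 - Phi(|z|)) = 1.000000.
Step 6: alpha = 0.1. fail to reject H0.

R = 9, z = 0.0000, p = 1.000000, fail to reject H0.


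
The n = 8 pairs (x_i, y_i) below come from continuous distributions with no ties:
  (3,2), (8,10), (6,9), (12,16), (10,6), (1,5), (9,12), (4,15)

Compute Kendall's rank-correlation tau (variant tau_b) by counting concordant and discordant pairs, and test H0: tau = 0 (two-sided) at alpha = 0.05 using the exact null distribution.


Step 1: Enumerate the 28 unordered pairs (i,j) with i<j and classify each by sign(x_j-x_i) * sign(y_j-y_i).
  (1,2):dx=+5,dy=+8->C; (1,3):dx=+3,dy=+7->C; (1,4):dx=+9,dy=+14->C; (1,5):dx=+7,dy=+4->C
  (1,6):dx=-2,dy=+3->D; (1,7):dx=+6,dy=+10->C; (1,8):dx=+1,dy=+13->C; (2,3):dx=-2,dy=-1->C
  (2,4):dx=+4,dy=+6->C; (2,5):dx=+2,dy=-4->D; (2,6):dx=-7,dy=-5->C; (2,7):dx=+1,dy=+2->C
  (2,8):dx=-4,dy=+5->D; (3,4):dx=+6,dy=+7->C; (3,5):dx=+4,dy=-3->D; (3,6):dx=-5,dy=-4->C
  (3,7):dx=+3,dy=+3->C; (3,8):dx=-2,dy=+6->D; (4,5):dx=-2,dy=-10->C; (4,6):dx=-11,dy=-11->C
  (4,7):dx=-3,dy=-4->C; (4,8):dx=-8,dy=-1->C; (5,6):dx=-9,dy=-1->C; (5,7):dx=-1,dy=+6->D
  (5,8):dx=-6,dy=+9->D; (6,7):dx=+8,dy=+7->C; (6,8):dx=+3,dy=+10->C; (7,8):dx=-5,dy=+3->D
Step 2: C = 20, D = 8, total pairs = 28.
Step 3: tau = (C - D)/(n(n-1)/2) = (20 - 8)/28 = 0.428571.
Step 4: Exact two-sided p-value (enumerate n! = 40320 permutations of y under H0): p = 0.178869.
Step 5: alpha = 0.05. fail to reject H0.

tau_b = 0.4286 (C=20, D=8), p = 0.178869, fail to reject H0.


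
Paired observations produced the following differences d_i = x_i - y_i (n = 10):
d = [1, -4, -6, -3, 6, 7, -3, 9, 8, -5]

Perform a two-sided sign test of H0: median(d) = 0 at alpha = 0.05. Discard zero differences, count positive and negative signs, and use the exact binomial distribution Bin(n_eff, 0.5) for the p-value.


Step 1: Discard zero differences. Original n = 10; n_eff = number of nonzero differences = 10.
Nonzero differences (with sign): +1, -4, -6, -3, +6, +7, -3, +9, +8, -5
Step 2: Count signs: positive = 5, negative = 5.
Step 3: Under H0: P(positive) = 0.5, so the number of positives S ~ Bin(10, 0.5).
Step 4: Two-sided exact p-value = sum of Bin(10,0.5) probabilities at or below the observed probability = 1.000000.
Step 5: alpha = 0.05. fail to reject H0.

n_eff = 10, pos = 5, neg = 5, p = 1.000000, fail to reject H0.


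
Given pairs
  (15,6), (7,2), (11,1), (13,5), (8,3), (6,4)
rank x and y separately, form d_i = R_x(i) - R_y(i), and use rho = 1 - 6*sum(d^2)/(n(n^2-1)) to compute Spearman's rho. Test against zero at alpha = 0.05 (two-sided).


Step 1: Rank x and y separately (midranks; no ties here).
rank(x): 15->6, 7->2, 11->4, 13->5, 8->3, 6->1
rank(y): 6->6, 2->2, 1->1, 5->5, 3->3, 4->4
Step 2: d_i = R_x(i) - R_y(i); compute d_i^2.
  (6-6)^2=0, (2-2)^2=0, (4-1)^2=9, (5-5)^2=0, (3-3)^2=0, (1-4)^2=9
sum(d^2) = 18.
Step 3: rho = 1 - 6*18 / (6*(6^2 - 1)) = 1 - 108/210 = 0.485714.
Step 4: Under H0, t = rho * sqrt((n-2)/(1-rho^2)) = 1.1113 ~ t(4).
Step 5: Two-sided p-value from the t-distribution with 4 df = 0.328723.
Step 6: alpha = 0.05. fail to reject H0.

rho = 0.4857, p = 0.328723, fail to reject H0 at alpha = 0.05.


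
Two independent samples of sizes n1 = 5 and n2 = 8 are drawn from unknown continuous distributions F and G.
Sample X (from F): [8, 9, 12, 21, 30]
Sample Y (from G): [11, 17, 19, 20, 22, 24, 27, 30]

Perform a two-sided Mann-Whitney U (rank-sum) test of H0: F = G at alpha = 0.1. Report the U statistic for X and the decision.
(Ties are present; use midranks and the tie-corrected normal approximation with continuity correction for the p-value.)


Step 1: Combine and sort all 13 observations; assign midranks.
sorted (value, group): (8,X), (9,X), (11,Y), (12,X), (17,Y), (19,Y), (20,Y), (21,X), (22,Y), (24,Y), (27,Y), (30,X), (30,Y)
ranks: 8->1, 9->2, 11->3, 12->4, 17->5, 19->6, 20->7, 21->8, 22->9, 24->10, 27->11, 30->12.5, 30->12.5
Step 2: Rank sum for X: R1 = 1 + 2 + 4 + 8 + 12.5 = 27.5.
Step 3: U_X = R1 - n1(n1+1)/2 = 27.5 - 5*6/2 = 27.5 - 15 = 12.5.
       U_Y = n1*n2 - U_X = 40 - 12.5 = 27.5.
Step 4: Ties are present, so use the tie-corrected normal approximation (with continuity correction) for the p-value.
Step 5: p-value = 0.304842; compare to alpha = 0.1. fail to reject H0.

U_X = 12.5, p = 0.304842, fail to reject H0 at alpha = 0.1.


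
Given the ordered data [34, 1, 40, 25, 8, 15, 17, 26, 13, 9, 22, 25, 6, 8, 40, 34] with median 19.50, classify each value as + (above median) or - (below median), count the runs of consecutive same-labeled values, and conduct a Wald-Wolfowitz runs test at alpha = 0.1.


Step 1: Compute median = 19.50; label A = above, B = below.
Labels in order: ABAABBBABBAABBAA  (n_A = 8, n_B = 8)
Step 2: Count runs R = 9.
Step 3: Under H0 (random ordering), E[R] = 2*n_A*n_B/(n_A+n_B) + 1 = 2*8*8/16 + 1 = 9.0000.
        Var[R] = 2*n_A*n_B*(2*n_A*n_B - n_A - n_B) / ((n_A+n_B)^2 * (n_A+n_B-1)) = 14336/3840 = 3.7333.
        SD[R] = 1.9322.
Step 4: R = E[R], so z = 0 with no continuity correction.
Step 5: Two-sided p-value via normal approximation = 2*(1 - Phi(|z|)) = 1.000000.
Step 6: alpha = 0.1. fail to reject H0.

R = 9, z = 0.0000, p = 1.000000, fail to reject H0.


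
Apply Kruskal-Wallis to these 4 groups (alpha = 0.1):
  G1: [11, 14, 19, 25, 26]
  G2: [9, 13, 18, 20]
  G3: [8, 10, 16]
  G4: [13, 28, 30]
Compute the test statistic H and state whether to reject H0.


Step 1: Combine all N = 15 observations and assign midranks.
sorted (value, group, rank): (8,G3,1), (9,G2,2), (10,G3,3), (11,G1,4), (13,G2,5.5), (13,G4,5.5), (14,G1,7), (16,G3,8), (18,G2,9), (19,G1,10), (20,G2,11), (25,G1,12), (26,G1,13), (28,G4,14), (30,G4,15)
Step 2: Sum ranks within each group.
R_1 = 46 (n_1 = 5)
R_2 = 27.5 (n_2 = 4)
R_3 = 12 (n_3 = 3)
R_4 = 34.5 (n_4 = 3)
Step 3: H = 12/(N(N+1)) * sum(R_i^2/n_i) - 3(N+1)
     = 12/(15*16) * (46^2/5 + 27.5^2/4 + 12^2/3 + 34.5^2/3) - 3*16
     = 0.050000 * 1057.01 - 48
     = 4.850625.
Step 4: Ties present; correction factor C = 1 - 6/(15^3 - 15) = 0.998214. Corrected H = 4.850625 / 0.998214 = 4.859302.
Step 5: Under H0, H ~ chi^2(3); p-value = 0.182394.
Step 6: alpha = 0.1. fail to reject H0.

H = 4.8593, df = 3, p = 0.182394, fail to reject H0.


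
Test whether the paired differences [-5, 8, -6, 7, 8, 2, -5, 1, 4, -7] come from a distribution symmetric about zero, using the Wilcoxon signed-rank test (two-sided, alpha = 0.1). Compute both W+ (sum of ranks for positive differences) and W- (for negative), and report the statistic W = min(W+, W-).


Step 1: Drop any zero differences (none here) and take |d_i|.
|d| = [5, 8, 6, 7, 8, 2, 5, 1, 4, 7]
Step 2: Midrank |d_i| (ties get averaged ranks).
ranks: |5|->4.5, |8|->9.5, |6|->6, |7|->7.5, |8|->9.5, |2|->2, |5|->4.5, |1|->1, |4|->3, |7|->7.5
Step 3: Attach original signs; sum ranks with positive sign and with negative sign.
W+ = 9.5 + 7.5 + 9.5 + 2 + 1 + 3 = 32.5
W- = 4.5 + 6 + 4.5 + 7.5 = 22.5
(Check: W+ + W- = 55 should equal n(n+1)/2 = 55.)
Step 4: Test statistic W = min(W+, W-) = 22.5.
Step 5: Ties in |d|, so use the tie-corrected normal approximation.
        E[W] = n(n+1)/4 = 10*11/4 = 27.5.
        Tie groups: |d|=5 (t=2), |d|=7 (t=2), |d|=8 (t=2); sum(t^3 - t) = 18.
        Var[W] = n(n+1)(2n+1)/24 - sum(t^3-t)/48 = 2310/24 - 18/48 = 95.875.
        z = (W - E[W]) / sqrt(Var[W]) = (22.5 - 27.5) / 9.7916 = -0.5106.
        Two-sided p = 2*Phi(z) = 0.609601.
Step 6: alpha = 0.1. fail to reject H0.

W+ = 32.5, W- = 22.5, W = min = 22.5, p = 0.609601, fail to reject H0.


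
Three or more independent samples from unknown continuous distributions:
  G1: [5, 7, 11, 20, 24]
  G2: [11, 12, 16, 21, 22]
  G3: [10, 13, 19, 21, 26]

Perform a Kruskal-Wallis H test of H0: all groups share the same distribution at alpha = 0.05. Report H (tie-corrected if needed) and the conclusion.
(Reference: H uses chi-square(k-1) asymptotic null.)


Step 1: Combine all N = 15 observations and assign midranks.
sorted (value, group, rank): (5,G1,1), (7,G1,2), (10,G3,3), (11,G1,4.5), (11,G2,4.5), (12,G2,6), (13,G3,7), (16,G2,8), (19,G3,9), (20,G1,10), (21,G2,11.5), (21,G3,11.5), (22,G2,13), (24,G1,14), (26,G3,15)
Step 2: Sum ranks within each group.
R_1 = 31.5 (n_1 = 5)
R_2 = 43 (n_2 = 5)
R_3 = 45.5 (n_3 = 5)
Step 3: H = 12/(N(N+1)) * sum(R_i^2/n_i) - 3(N+1)
     = 12/(15*16) * (31.5^2/5 + 43^2/5 + 45.5^2/5) - 3*16
     = 0.050000 * 982.3 - 48
     = 1.115000.
Step 4: Ties present; correction factor C = 1 - 12/(15^3 - 15) = 0.996429. Corrected H = 1.115000 / 0.996429 = 1.118996.
Step 5: Under H0, H ~ chi^2(2); p-value = 0.571496.
Step 6: alpha = 0.05. fail to reject H0.

H = 1.1190, df = 2, p = 0.571496, fail to reject H0.


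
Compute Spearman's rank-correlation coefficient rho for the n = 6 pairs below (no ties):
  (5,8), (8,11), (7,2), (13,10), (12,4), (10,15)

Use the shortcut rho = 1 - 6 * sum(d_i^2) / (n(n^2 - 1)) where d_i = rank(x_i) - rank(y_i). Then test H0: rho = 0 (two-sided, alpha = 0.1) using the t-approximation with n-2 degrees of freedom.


Step 1: Rank x and y separately (midranks; no ties here).
rank(x): 5->1, 8->3, 7->2, 13->6, 12->5, 10->4
rank(y): 8->3, 11->5, 2->1, 10->4, 4->2, 15->6
Step 2: d_i = R_x(i) - R_y(i); compute d_i^2.
  (1-3)^2=4, (3-5)^2=4, (2-1)^2=1, (6-4)^2=4, (5-2)^2=9, (4-6)^2=4
sum(d^2) = 26.
Step 3: rho = 1 - 6*26 / (6*(6^2 - 1)) = 1 - 156/210 = 0.257143.
Step 4: Under H0, t = rho * sqrt((n-2)/(1-rho^2)) = 0.5322 ~ t(4).
Step 5: Two-sided p-value from the t-distribution with 4 df = 0.622787.
Step 6: alpha = 0.1. fail to reject H0.

rho = 0.2571, p = 0.622787, fail to reject H0 at alpha = 0.1.


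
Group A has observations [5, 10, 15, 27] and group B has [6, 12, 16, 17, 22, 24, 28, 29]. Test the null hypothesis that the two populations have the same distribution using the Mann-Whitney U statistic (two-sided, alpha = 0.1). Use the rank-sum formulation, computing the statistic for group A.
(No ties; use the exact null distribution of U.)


Step 1: Combine and sort all 12 observations; assign midranks.
sorted (value, group): (5,X), (6,Y), (10,X), (12,Y), (15,X), (16,Y), (17,Y), (22,Y), (24,Y), (27,X), (28,Y), (29,Y)
ranks: 5->1, 6->2, 10->3, 12->4, 15->5, 16->6, 17->7, 22->8, 24->9, 27->10, 28->11, 29->12
Step 2: Rank sum for X: R1 = 1 + 3 + 5 + 10 = 19.
Step 3: U_X = R1 - n1(n1+1)/2 = 19 - 4*5/2 = 19 - 10 = 9.
       U_Y = n1*n2 - U_X = 32 - 9 = 23.
Step 4: No ties, so the exact null distribution of U (based on enumerating the C(12,4) = 495 equally likely rank assignments) gives the two-sided p-value.
Step 5: p-value = 0.282828; compare to alpha = 0.1. fail to reject H0.

U_X = 9, p = 0.282828, fail to reject H0 at alpha = 0.1.


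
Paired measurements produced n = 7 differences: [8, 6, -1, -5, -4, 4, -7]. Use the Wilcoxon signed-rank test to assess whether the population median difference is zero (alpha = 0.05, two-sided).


Step 1: Drop any zero differences (none here) and take |d_i|.
|d| = [8, 6, 1, 5, 4, 4, 7]
Step 2: Midrank |d_i| (ties get averaged ranks).
ranks: |8|->7, |6|->5, |1|->1, |5|->4, |4|->2.5, |4|->2.5, |7|->6
Step 3: Attach original signs; sum ranks with positive sign and with negative sign.
W+ = 7 + 5 + 2.5 = 14.5
W- = 1 + 4 + 2.5 + 6 = 13.5
(Check: W+ + W- = 28 should equal n(n+1)/2 = 28.)
Step 4: Test statistic W = min(W+, W-) = 13.5.
Step 5: Ties in |d|, so use the tie-corrected normal approximation.
        E[W] = n(n+1)/4 = 7*8/4 = 14.
        Tie groups: |d|=4 (t=2); sum(t^3 - t) = 6.
        Var[W] = n(n+1)(2n+1)/24 - sum(t^3-t)/48 = 840/24 - 6/48 = 34.875.
        z = (W - E[W]) / sqrt(Var[W]) = (13.5 - 14) / 5.9055 = -0.0847.
        Two-sided p = 2*Phi(z) = 0.932526.
Step 6: alpha = 0.05. fail to reject H0.

W+ = 14.5, W- = 13.5, W = min = 13.5, p = 0.932526, fail to reject H0.


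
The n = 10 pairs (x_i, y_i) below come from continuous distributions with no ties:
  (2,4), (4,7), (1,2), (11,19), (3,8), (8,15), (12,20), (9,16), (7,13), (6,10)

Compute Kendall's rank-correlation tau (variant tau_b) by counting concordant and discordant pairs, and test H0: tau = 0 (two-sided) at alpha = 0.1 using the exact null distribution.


Step 1: Enumerate the 45 unordered pairs (i,j) with i<j and classify each by sign(x_j-x_i) * sign(y_j-y_i).
  (1,2):dx=+2,dy=+3->C; (1,3):dx=-1,dy=-2->C; (1,4):dx=+9,dy=+15->C; (1,5):dx=+1,dy=+4->C
  (1,6):dx=+6,dy=+11->C; (1,7):dx=+10,dy=+16->C; (1,8):dx=+7,dy=+12->C; (1,9):dx=+5,dy=+9->C
  (1,10):dx=+4,dy=+6->C; (2,3):dx=-3,dy=-5->C; (2,4):dx=+7,dy=+12->C; (2,5):dx=-1,dy=+1->D
  (2,6):dx=+4,dy=+8->C; (2,7):dx=+8,dy=+13->C; (2,8):dx=+5,dy=+9->C; (2,9):dx=+3,dy=+6->C
  (2,10):dx=+2,dy=+3->C; (3,4):dx=+10,dy=+17->C; (3,5):dx=+2,dy=+6->C; (3,6):dx=+7,dy=+13->C
  (3,7):dx=+11,dy=+18->C; (3,8):dx=+8,dy=+14->C; (3,9):dx=+6,dy=+11->C; (3,10):dx=+5,dy=+8->C
  (4,5):dx=-8,dy=-11->C; (4,6):dx=-3,dy=-4->C; (4,7):dx=+1,dy=+1->C; (4,8):dx=-2,dy=-3->C
  (4,9):dx=-4,dy=-6->C; (4,10):dx=-5,dy=-9->C; (5,6):dx=+5,dy=+7->C; (5,7):dx=+9,dy=+12->C
  (5,8):dx=+6,dy=+8->C; (5,9):dx=+4,dy=+5->C; (5,10):dx=+3,dy=+2->C; (6,7):dx=+4,dy=+5->C
  (6,8):dx=+1,dy=+1->C; (6,9):dx=-1,dy=-2->C; (6,10):dx=-2,dy=-5->C; (7,8):dx=-3,dy=-4->C
  (7,9):dx=-5,dy=-7->C; (7,10):dx=-6,dy=-10->C; (8,9):dx=-2,dy=-3->C; (8,10):dx=-3,dy=-6->C
  (9,10):dx=-1,dy=-3->C
Step 2: C = 44, D = 1, total pairs = 45.
Step 3: tau = (C - D)/(n(n-1)/2) = (44 - 1)/45 = 0.955556.
Step 4: Exact two-sided p-value (enumerate n! = 3628800 permutations of y under H0): p = 0.000006.
Step 5: alpha = 0.1. reject H0.

tau_b = 0.9556 (C=44, D=1), p = 0.000006, reject H0.


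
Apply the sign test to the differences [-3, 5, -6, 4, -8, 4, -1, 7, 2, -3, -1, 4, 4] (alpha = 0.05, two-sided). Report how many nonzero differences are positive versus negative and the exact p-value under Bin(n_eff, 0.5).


Step 1: Discard zero differences. Original n = 13; n_eff = number of nonzero differences = 13.
Nonzero differences (with sign): -3, +5, -6, +4, -8, +4, -1, +7, +2, -3, -1, +4, +4
Step 2: Count signs: positive = 7, negative = 6.
Step 3: Under H0: P(positive) = 0.5, so the number of positives S ~ Bin(13, 0.5).
Step 4: Two-sided exact p-value = sum of Bin(13,0.5) probabilities at or below the observed probability = 1.000000.
Step 5: alpha = 0.05. fail to reject H0.

n_eff = 13, pos = 7, neg = 6, p = 1.000000, fail to reject H0.


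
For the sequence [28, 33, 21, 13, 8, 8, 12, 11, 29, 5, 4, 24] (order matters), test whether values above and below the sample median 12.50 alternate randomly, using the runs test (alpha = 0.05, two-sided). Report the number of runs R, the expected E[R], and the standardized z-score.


Step 1: Compute median = 12.50; label A = above, B = below.
Labels in order: AAAABBBBABBA  (n_A = 6, n_B = 6)
Step 2: Count runs R = 5.
Step 3: Under H0 (random ordering), E[R] = 2*n_A*n_B/(n_A+n_B) + 1 = 2*6*6/12 + 1 = 7.0000.
        Var[R] = 2*n_A*n_B*(2*n_A*n_B - n_A - n_B) / ((n_A+n_B)^2 * (n_A+n_B-1)) = 4320/1584 = 2.7273.
        SD[R] = 1.6514.
Step 4: Continuity-corrected z = (R + 0.5 - E[R]) / SD[R] = (5 + 0.5 - 7.0000) / 1.6514 = -0.9083.
Step 5: Two-sided p-value via normal approximation = 2*(1 - Phi(|z|)) = 0.363722.
Step 6: alpha = 0.05. fail to reject H0.

R = 5, z = -0.9083, p = 0.363722, fail to reject H0.


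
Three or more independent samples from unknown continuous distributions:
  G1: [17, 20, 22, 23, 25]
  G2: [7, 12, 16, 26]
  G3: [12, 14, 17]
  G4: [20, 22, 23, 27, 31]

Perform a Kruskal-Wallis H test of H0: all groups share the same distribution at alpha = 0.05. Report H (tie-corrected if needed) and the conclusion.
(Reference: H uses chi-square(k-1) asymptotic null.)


Step 1: Combine all N = 17 observations and assign midranks.
sorted (value, group, rank): (7,G2,1), (12,G2,2.5), (12,G3,2.5), (14,G3,4), (16,G2,5), (17,G1,6.5), (17,G3,6.5), (20,G1,8.5), (20,G4,8.5), (22,G1,10.5), (22,G4,10.5), (23,G1,12.5), (23,G4,12.5), (25,G1,14), (26,G2,15), (27,G4,16), (31,G4,17)
Step 2: Sum ranks within each group.
R_1 = 52 (n_1 = 5)
R_2 = 23.5 (n_2 = 4)
R_3 = 13 (n_3 = 3)
R_4 = 64.5 (n_4 = 5)
Step 3: H = 12/(N(N+1)) * sum(R_i^2/n_i) - 3(N+1)
     = 12/(17*18) * (52^2/5 + 23.5^2/4 + 13^2/3 + 64.5^2/5) - 3*18
     = 0.039216 * 1567.25 - 54
     = 7.460621.
Step 4: Ties present; correction factor C = 1 - 30/(17^3 - 17) = 0.993873. Corrected H = 7.460621 / 0.993873 = 7.506617.
Step 5: Under H0, H ~ chi^2(3); p-value = 0.057389.
Step 6: alpha = 0.05. fail to reject H0.

H = 7.5066, df = 3, p = 0.057389, fail to reject H0.


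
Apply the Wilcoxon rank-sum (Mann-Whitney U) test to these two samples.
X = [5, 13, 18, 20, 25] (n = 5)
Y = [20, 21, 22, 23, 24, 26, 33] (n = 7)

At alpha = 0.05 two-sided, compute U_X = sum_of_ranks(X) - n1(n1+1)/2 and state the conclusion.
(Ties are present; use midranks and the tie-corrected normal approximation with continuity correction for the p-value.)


Step 1: Combine and sort all 12 observations; assign midranks.
sorted (value, group): (5,X), (13,X), (18,X), (20,X), (20,Y), (21,Y), (22,Y), (23,Y), (24,Y), (25,X), (26,Y), (33,Y)
ranks: 5->1, 13->2, 18->3, 20->4.5, 20->4.5, 21->6, 22->7, 23->8, 24->9, 25->10, 26->11, 33->12
Step 2: Rank sum for X: R1 = 1 + 2 + 3 + 4.5 + 10 = 20.5.
Step 3: U_X = R1 - n1(n1+1)/2 = 20.5 - 5*6/2 = 20.5 - 15 = 5.5.
       U_Y = n1*n2 - U_X = 35 - 5.5 = 29.5.
Step 4: Ties are present, so use the tie-corrected normal approximation (with continuity correction) for the p-value.
Step 5: p-value = 0.061363; compare to alpha = 0.05. fail to reject H0.

U_X = 5.5, p = 0.061363, fail to reject H0 at alpha = 0.05.


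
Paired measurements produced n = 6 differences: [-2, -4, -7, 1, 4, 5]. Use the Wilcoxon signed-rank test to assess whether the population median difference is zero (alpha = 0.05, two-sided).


Step 1: Drop any zero differences (none here) and take |d_i|.
|d| = [2, 4, 7, 1, 4, 5]
Step 2: Midrank |d_i| (ties get averaged ranks).
ranks: |2|->2, |4|->3.5, |7|->6, |1|->1, |4|->3.5, |5|->5
Step 3: Attach original signs; sum ranks with positive sign and with negative sign.
W+ = 1 + 3.5 + 5 = 9.5
W- = 2 + 3.5 + 6 = 11.5
(Check: W+ + W- = 21 should equal n(n+1)/2 = 21.)
Step 4: Test statistic W = min(W+, W-) = 9.5.
Step 5: Ties in |d|, so use the tie-corrected normal approximation.
        E[W] = n(n+1)/4 = 6*7/4 = 10.5.
        Tie groups: |d|=4 (t=2); sum(t^3 - t) = 6.
        Var[W] = n(n+1)(2n+1)/24 - sum(t^3-t)/48 = 546/24 - 6/48 = 22.625.
        z = (W - E[W]) / sqrt(Var[W]) = (9.5 - 10.5) / 4.7566 = -0.2102.
        Two-sided p = 2*Phi(z) = 0.833484.
Step 6: alpha = 0.05. fail to reject H0.

W+ = 9.5, W- = 11.5, W = min = 9.5, p = 0.833484, fail to reject H0.


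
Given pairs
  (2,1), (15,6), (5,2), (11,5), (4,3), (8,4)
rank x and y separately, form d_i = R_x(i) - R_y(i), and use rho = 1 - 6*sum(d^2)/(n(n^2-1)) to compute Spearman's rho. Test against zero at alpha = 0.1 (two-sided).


Step 1: Rank x and y separately (midranks; no ties here).
rank(x): 2->1, 15->6, 5->3, 11->5, 4->2, 8->4
rank(y): 1->1, 6->6, 2->2, 5->5, 3->3, 4->4
Step 2: d_i = R_x(i) - R_y(i); compute d_i^2.
  (1-1)^2=0, (6-6)^2=0, (3-2)^2=1, (5-5)^2=0, (2-3)^2=1, (4-4)^2=0
sum(d^2) = 2.
Step 3: rho = 1 - 6*2 / (6*(6^2 - 1)) = 1 - 12/210 = 0.942857.
Step 4: Under H0, t = rho * sqrt((n-2)/(1-rho^2)) = 5.6595 ~ t(4).
Step 5: Two-sided p-value from the t-distribution with 4 df = 0.004805.
Step 6: alpha = 0.1. reject H0.

rho = 0.9429, p = 0.004805, reject H0 at alpha = 0.1.


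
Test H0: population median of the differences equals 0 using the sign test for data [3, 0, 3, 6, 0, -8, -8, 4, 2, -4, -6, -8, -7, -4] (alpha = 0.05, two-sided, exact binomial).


Step 1: Discard zero differences. Original n = 14; n_eff = number of nonzero differences = 12.
Nonzero differences (with sign): +3, +3, +6, -8, -8, +4, +2, -4, -6, -8, -7, -4
Step 2: Count signs: positive = 5, negative = 7.
Step 3: Under H0: P(positive) = 0.5, so the number of positives S ~ Bin(12, 0.5).
Step 4: Two-sided exact p-value = sum of Bin(12,0.5) probabilities at or below the observed probability = 0.774414.
Step 5: alpha = 0.05. fail to reject H0.

n_eff = 12, pos = 5, neg = 7, p = 0.774414, fail to reject H0.


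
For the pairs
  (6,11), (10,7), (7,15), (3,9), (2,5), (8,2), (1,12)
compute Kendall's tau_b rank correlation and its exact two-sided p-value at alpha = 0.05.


Step 1: Enumerate the 21 unordered pairs (i,j) with i<j and classify each by sign(x_j-x_i) * sign(y_j-y_i).
  (1,2):dx=+4,dy=-4->D; (1,3):dx=+1,dy=+4->C; (1,4):dx=-3,dy=-2->C; (1,5):dx=-4,dy=-6->C
  (1,6):dx=+2,dy=-9->D; (1,7):dx=-5,dy=+1->D; (2,3):dx=-3,dy=+8->D; (2,4):dx=-7,dy=+2->D
  (2,5):dx=-8,dy=-2->C; (2,6):dx=-2,dy=-5->C; (2,7):dx=-9,dy=+5->D; (3,4):dx=-4,dy=-6->C
  (3,5):dx=-5,dy=-10->C; (3,6):dx=+1,dy=-13->D; (3,7):dx=-6,dy=-3->C; (4,5):dx=-1,dy=-4->C
  (4,6):dx=+5,dy=-7->D; (4,7):dx=-2,dy=+3->D; (5,6):dx=+6,dy=-3->D; (5,7):dx=-1,dy=+7->D
  (6,7):dx=-7,dy=+10->D
Step 2: C = 9, D = 12, total pairs = 21.
Step 3: tau = (C - D)/(n(n-1)/2) = (9 - 12)/21 = -0.142857.
Step 4: Exact two-sided p-value (enumerate n! = 5040 permutations of y under H0): p = 0.772619.
Step 5: alpha = 0.05. fail to reject H0.

tau_b = -0.1429 (C=9, D=12), p = 0.772619, fail to reject H0.


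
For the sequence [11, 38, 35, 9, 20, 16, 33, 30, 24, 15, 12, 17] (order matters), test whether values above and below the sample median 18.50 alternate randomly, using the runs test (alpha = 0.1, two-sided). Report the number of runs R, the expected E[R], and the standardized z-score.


Step 1: Compute median = 18.50; label A = above, B = below.
Labels in order: BAABABAAABBB  (n_A = 6, n_B = 6)
Step 2: Count runs R = 7.
Step 3: Under H0 (random ordering), E[R] = 2*n_A*n_B/(n_A+n_B) + 1 = 2*6*6/12 + 1 = 7.0000.
        Var[R] = 2*n_A*n_B*(2*n_A*n_B - n_A - n_B) / ((n_A+n_B)^2 * (n_A+n_B-1)) = 4320/1584 = 2.7273.
        SD[R] = 1.6514.
Step 4: R = E[R], so z = 0 with no continuity correction.
Step 5: Two-sided p-value via normal approximation = 2*(1 - Phi(|z|)) = 1.000000.
Step 6: alpha = 0.1. fail to reject H0.

R = 7, z = 0.0000, p = 1.000000, fail to reject H0.


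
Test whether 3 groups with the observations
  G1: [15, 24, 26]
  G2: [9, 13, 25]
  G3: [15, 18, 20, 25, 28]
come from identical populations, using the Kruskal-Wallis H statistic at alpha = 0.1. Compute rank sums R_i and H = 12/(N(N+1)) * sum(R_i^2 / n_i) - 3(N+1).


Step 1: Combine all N = 11 observations and assign midranks.
sorted (value, group, rank): (9,G2,1), (13,G2,2), (15,G1,3.5), (15,G3,3.5), (18,G3,5), (20,G3,6), (24,G1,7), (25,G2,8.5), (25,G3,8.5), (26,G1,10), (28,G3,11)
Step 2: Sum ranks within each group.
R_1 = 20.5 (n_1 = 3)
R_2 = 11.5 (n_2 = 3)
R_3 = 34 (n_3 = 5)
Step 3: H = 12/(N(N+1)) * sum(R_i^2/n_i) - 3(N+1)
     = 12/(11*12) * (20.5^2/3 + 11.5^2/3 + 34^2/5) - 3*12
     = 0.090909 * 415.367 - 36
     = 1.760606.
Step 4: Ties present; correction factor C = 1 - 12/(11^3 - 11) = 0.990909. Corrected H = 1.760606 / 0.990909 = 1.776758.
Step 5: Under H0, H ~ chi^2(2); p-value = 0.411322.
Step 6: alpha = 0.1. fail to reject H0.

H = 1.7768, df = 2, p = 0.411322, fail to reject H0.


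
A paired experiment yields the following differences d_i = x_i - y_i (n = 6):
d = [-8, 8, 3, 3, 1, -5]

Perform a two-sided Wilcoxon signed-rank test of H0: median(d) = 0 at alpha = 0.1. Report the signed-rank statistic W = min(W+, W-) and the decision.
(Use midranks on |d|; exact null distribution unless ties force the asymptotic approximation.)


Step 1: Drop any zero differences (none here) and take |d_i|.
|d| = [8, 8, 3, 3, 1, 5]
Step 2: Midrank |d_i| (ties get averaged ranks).
ranks: |8|->5.5, |8|->5.5, |3|->2.5, |3|->2.5, |1|->1, |5|->4
Step 3: Attach original signs; sum ranks with positive sign and with negative sign.
W+ = 5.5 + 2.5 + 2.5 + 1 = 11.5
W- = 5.5 + 4 = 9.5
(Check: W+ + W- = 21 should equal n(n+1)/2 = 21.)
Step 4: Test statistic W = min(W+, W-) = 9.5.
Step 5: Ties in |d|, so use the tie-corrected normal approximation.
        E[W] = n(n+1)/4 = 6*7/4 = 10.5.
        Tie groups: |d|=3 (t=2), |d|=8 (t=2); sum(t^3 - t) = 12.
        Var[W] = n(n+1)(2n+1)/24 - sum(t^3-t)/48 = 546/24 - 12/48 = 22.5.
        z = (W - E[W]) / sqrt(Var[W]) = (9.5 - 10.5) / 4.7434 = -0.2108.
        Two-sided p = 2*Phi(z) = 0.833029.
Step 6: alpha = 0.1. fail to reject H0.

W+ = 11.5, W- = 9.5, W = min = 9.5, p = 0.833029, fail to reject H0.


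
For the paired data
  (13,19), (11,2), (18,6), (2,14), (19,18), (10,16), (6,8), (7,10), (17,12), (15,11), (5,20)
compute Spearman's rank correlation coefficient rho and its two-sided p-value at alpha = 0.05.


Step 1: Rank x and y separately (midranks; no ties here).
rank(x): 13->7, 11->6, 18->10, 2->1, 19->11, 10->5, 6->3, 7->4, 17->9, 15->8, 5->2
rank(y): 19->10, 2->1, 6->2, 14->7, 18->9, 16->8, 8->3, 10->4, 12->6, 11->5, 20->11
Step 2: d_i = R_x(i) - R_y(i); compute d_i^2.
  (7-10)^2=9, (6-1)^2=25, (10-2)^2=64, (1-7)^2=36, (11-9)^2=4, (5-8)^2=9, (3-3)^2=0, (4-4)^2=0, (9-6)^2=9, (8-5)^2=9, (2-11)^2=81
sum(d^2) = 246.
Step 3: rho = 1 - 6*246 / (11*(11^2 - 1)) = 1 - 1476/1320 = -0.118182.
Step 4: Under H0, t = rho * sqrt((n-2)/(1-rho^2)) = -0.3570 ~ t(9).
Step 5: Two-sided p-value from the t-distribution with 9 df = 0.729285.
Step 6: alpha = 0.05. fail to reject H0.

rho = -0.1182, p = 0.729285, fail to reject H0 at alpha = 0.05.


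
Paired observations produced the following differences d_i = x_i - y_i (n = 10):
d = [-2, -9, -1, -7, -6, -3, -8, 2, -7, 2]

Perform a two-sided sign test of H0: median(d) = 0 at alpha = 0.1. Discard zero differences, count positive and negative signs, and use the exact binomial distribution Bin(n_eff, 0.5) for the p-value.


Step 1: Discard zero differences. Original n = 10; n_eff = number of nonzero differences = 10.
Nonzero differences (with sign): -2, -9, -1, -7, -6, -3, -8, +2, -7, +2
Step 2: Count signs: positive = 2, negative = 8.
Step 3: Under H0: P(positive) = 0.5, so the number of positives S ~ Bin(10, 0.5).
Step 4: Two-sided exact p-value = sum of Bin(10,0.5) probabilities at or below the observed probability = 0.109375.
Step 5: alpha = 0.1. fail to reject H0.

n_eff = 10, pos = 2, neg = 8, p = 0.109375, fail to reject H0.


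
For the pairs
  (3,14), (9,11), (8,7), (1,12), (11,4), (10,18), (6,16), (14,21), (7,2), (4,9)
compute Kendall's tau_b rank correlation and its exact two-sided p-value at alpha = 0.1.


Step 1: Enumerate the 45 unordered pairs (i,j) with i<j and classify each by sign(x_j-x_i) * sign(y_j-y_i).
  (1,2):dx=+6,dy=-3->D; (1,3):dx=+5,dy=-7->D; (1,4):dx=-2,dy=-2->C; (1,5):dx=+8,dy=-10->D
  (1,6):dx=+7,dy=+4->C; (1,7):dx=+3,dy=+2->C; (1,8):dx=+11,dy=+7->C; (1,9):dx=+4,dy=-12->D
  (1,10):dx=+1,dy=-5->D; (2,3):dx=-1,dy=-4->C; (2,4):dx=-8,dy=+1->D; (2,5):dx=+2,dy=-7->D
  (2,6):dx=+1,dy=+7->C; (2,7):dx=-3,dy=+5->D; (2,8):dx=+5,dy=+10->C; (2,9):dx=-2,dy=-9->C
  (2,10):dx=-5,dy=-2->C; (3,4):dx=-7,dy=+5->D; (3,5):dx=+3,dy=-3->D; (3,6):dx=+2,dy=+11->C
  (3,7):dx=-2,dy=+9->D; (3,8):dx=+6,dy=+14->C; (3,9):dx=-1,dy=-5->C; (3,10):dx=-4,dy=+2->D
  (4,5):dx=+10,dy=-8->D; (4,6):dx=+9,dy=+6->C; (4,7):dx=+5,dy=+4->C; (4,8):dx=+13,dy=+9->C
  (4,9):dx=+6,dy=-10->D; (4,10):dx=+3,dy=-3->D; (5,6):dx=-1,dy=+14->D; (5,7):dx=-5,dy=+12->D
  (5,8):dx=+3,dy=+17->C; (5,9):dx=-4,dy=-2->C; (5,10):dx=-7,dy=+5->D; (6,7):dx=-4,dy=-2->C
  (6,8):dx=+4,dy=+3->C; (6,9):dx=-3,dy=-16->C; (6,10):dx=-6,dy=-9->C; (7,8):dx=+8,dy=+5->C
  (7,9):dx=+1,dy=-14->D; (7,10):dx=-2,dy=-7->C; (8,9):dx=-7,dy=-19->C; (8,10):dx=-10,dy=-12->C
  (9,10):dx=-3,dy=+7->D
Step 2: C = 25, D = 20, total pairs = 45.
Step 3: tau = (C - D)/(n(n-1)/2) = (25 - 20)/45 = 0.111111.
Step 4: Exact two-sided p-value (enumerate n! = 3628800 permutations of y under H0): p = 0.727490.
Step 5: alpha = 0.1. fail to reject H0.

tau_b = 0.1111 (C=25, D=20), p = 0.727490, fail to reject H0.


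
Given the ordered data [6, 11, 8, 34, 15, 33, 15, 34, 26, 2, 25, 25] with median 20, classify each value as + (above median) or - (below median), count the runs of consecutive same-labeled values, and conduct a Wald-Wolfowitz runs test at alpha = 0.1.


Step 1: Compute median = 20; label A = above, B = below.
Labels in order: BBBABABAABAA  (n_A = 6, n_B = 6)
Step 2: Count runs R = 8.
Step 3: Under H0 (random ordering), E[R] = 2*n_A*n_B/(n_A+n_B) + 1 = 2*6*6/12 + 1 = 7.0000.
        Var[R] = 2*n_A*n_B*(2*n_A*n_B - n_A - n_B) / ((n_A+n_B)^2 * (n_A+n_B-1)) = 4320/1584 = 2.7273.
        SD[R] = 1.6514.
Step 4: Continuity-corrected z = (R - 0.5 - E[R]) / SD[R] = (8 - 0.5 - 7.0000) / 1.6514 = 0.3028.
Step 5: Two-sided p-value via normal approximation = 2*(1 - Phi(|z|)) = 0.762069.
Step 6: alpha = 0.1. fail to reject H0.

R = 8, z = 0.3028, p = 0.762069, fail to reject H0.
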